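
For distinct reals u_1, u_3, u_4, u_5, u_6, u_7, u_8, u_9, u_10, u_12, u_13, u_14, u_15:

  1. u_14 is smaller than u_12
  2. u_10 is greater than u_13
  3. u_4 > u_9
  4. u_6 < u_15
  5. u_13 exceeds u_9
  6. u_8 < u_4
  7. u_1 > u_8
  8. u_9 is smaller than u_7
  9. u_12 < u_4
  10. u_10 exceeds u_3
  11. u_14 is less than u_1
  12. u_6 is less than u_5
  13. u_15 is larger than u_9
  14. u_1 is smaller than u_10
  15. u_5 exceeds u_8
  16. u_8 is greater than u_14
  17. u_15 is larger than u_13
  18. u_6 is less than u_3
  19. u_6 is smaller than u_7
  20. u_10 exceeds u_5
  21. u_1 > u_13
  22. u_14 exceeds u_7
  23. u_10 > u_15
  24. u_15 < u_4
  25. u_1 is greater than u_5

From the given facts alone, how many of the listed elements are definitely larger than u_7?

From u_7 the given relations immediately reach u_14.
From those, u_8, u_12, u_1 — 4 in total.
From those, u_5, u_10, u_4 — 7 in total.
No other element is forced above u_7 by the given relations, so the count is 7.

7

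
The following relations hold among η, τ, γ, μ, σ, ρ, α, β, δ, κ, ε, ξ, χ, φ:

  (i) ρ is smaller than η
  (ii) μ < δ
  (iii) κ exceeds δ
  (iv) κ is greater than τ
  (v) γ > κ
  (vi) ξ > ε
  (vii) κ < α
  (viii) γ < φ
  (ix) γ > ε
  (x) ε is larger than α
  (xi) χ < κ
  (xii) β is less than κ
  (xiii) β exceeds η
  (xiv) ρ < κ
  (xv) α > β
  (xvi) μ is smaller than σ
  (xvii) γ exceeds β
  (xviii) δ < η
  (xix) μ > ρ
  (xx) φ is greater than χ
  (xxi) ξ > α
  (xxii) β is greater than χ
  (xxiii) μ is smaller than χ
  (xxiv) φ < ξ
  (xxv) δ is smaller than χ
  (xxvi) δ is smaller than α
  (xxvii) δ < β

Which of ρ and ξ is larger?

ξ

ρ < μ and μ < δ give ρ < δ.
With δ < η: ρ < μ < δ < η.
With η < β: ρ < μ < δ < η < β.
With β < κ: ρ < μ < δ < η < β < κ.
With κ < α: ρ < μ < δ < η < β < κ < α.
Then α < ε extends the chain to ε.
With ε < γ: ρ < μ < δ < η < β < κ < α < ε < γ.
With γ < φ: ρ < μ < δ < η < β < κ < α < ε < γ < φ.
With φ < ξ: ρ < μ < δ < η < β < κ < α < ε < γ < φ < ξ.
So ρ < ξ; ξ is the larger of the two.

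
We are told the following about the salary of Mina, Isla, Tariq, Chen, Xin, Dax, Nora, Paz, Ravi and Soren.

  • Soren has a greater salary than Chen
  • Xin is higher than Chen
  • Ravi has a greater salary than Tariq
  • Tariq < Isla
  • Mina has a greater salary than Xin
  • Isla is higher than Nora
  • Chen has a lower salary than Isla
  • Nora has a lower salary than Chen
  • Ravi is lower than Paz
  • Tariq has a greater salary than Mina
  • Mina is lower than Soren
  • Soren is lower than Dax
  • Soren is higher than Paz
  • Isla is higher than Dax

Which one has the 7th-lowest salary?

Paz

Chaining the given pairs: Nora < Chen < Xin < Mina < Tariq < Ravi < Paz < Soren < Dax < Isla.
Counting 7 from the smallest end gives Paz.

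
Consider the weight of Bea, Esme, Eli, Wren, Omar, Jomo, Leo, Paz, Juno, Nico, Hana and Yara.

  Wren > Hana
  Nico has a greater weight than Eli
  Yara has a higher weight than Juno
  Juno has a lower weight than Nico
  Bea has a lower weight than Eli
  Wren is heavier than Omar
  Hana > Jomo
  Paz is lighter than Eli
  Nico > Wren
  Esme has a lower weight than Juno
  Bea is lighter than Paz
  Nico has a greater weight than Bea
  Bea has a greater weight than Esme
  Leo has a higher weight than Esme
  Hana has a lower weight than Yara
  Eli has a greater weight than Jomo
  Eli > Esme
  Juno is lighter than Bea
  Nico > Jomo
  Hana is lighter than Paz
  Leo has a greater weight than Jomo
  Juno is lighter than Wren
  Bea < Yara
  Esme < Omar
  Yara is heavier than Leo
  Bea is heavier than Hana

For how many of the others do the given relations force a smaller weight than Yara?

Directly below Yara: Juno, Hana, Bea, Leo.
One step further: Esme, Jomo (6 so far).
No other element is forced below Yara by the given relations, so the count is 6.

6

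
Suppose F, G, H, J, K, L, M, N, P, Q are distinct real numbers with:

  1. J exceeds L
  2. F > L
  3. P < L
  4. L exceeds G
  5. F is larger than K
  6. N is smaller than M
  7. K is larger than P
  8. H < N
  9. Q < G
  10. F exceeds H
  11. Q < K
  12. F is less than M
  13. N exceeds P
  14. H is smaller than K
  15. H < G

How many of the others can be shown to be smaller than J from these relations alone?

5

From J the given relations immediately reach L.
From those, P, G — 3 in total.
From those, H, Q — 5 in total.
Nothing else is reachable below J; 5 in all.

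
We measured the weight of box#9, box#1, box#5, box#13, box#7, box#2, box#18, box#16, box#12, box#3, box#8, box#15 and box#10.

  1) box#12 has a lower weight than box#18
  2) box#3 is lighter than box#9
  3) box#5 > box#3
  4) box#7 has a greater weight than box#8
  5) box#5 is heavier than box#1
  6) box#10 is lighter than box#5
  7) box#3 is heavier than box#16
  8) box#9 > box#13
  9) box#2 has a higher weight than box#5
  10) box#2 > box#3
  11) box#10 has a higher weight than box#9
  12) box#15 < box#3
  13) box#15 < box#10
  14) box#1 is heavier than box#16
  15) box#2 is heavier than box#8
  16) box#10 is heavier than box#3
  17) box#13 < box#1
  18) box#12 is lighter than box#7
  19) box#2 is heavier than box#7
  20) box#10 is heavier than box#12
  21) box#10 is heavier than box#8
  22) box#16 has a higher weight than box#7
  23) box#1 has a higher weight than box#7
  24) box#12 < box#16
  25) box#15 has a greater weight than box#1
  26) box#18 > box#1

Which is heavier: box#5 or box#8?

box#5

Following the relations from box#8: box#8 < box#7 < box#1 < box#15 < box#3 < box#9 < box#10 < box#5.
So box#8 < box#5; box#5 is the heavier of the two.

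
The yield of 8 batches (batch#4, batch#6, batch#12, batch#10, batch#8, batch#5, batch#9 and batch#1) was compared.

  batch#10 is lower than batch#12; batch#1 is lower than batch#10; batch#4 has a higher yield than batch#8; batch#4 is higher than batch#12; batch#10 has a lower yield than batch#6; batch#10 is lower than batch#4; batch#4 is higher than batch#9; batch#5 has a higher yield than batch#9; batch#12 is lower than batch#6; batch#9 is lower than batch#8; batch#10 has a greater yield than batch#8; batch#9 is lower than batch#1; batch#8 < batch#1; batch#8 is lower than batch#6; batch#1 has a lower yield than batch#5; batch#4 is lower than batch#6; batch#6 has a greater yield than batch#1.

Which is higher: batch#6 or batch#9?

batch#6

Link the given pairs in sequence: batch#9 < batch#8; batch#8 < batch#1; batch#1 < batch#10; batch#10 < batch#12; batch#12 < batch#4; batch#4 < batch#6.
Together: batch#9 < batch#8 < batch#1 < batch#10 < batch#12 < batch#4 < batch#6.
So batch#9 < batch#6; batch#6 is the higher of the two.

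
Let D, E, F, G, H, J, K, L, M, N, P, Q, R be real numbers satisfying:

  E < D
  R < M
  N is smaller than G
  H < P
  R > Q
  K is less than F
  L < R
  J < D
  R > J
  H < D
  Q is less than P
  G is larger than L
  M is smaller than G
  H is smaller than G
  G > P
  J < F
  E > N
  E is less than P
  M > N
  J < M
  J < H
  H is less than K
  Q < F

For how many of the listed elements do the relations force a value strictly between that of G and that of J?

4

The relations place J below G. An element lies strictly between them when it is forced above J and also forced below G.
Above J: {H, R, P, D, K, F, M}. Below G: {N, E, Q, L, H, R, P, M}.
Intersection: {H, R, P, M} — 4.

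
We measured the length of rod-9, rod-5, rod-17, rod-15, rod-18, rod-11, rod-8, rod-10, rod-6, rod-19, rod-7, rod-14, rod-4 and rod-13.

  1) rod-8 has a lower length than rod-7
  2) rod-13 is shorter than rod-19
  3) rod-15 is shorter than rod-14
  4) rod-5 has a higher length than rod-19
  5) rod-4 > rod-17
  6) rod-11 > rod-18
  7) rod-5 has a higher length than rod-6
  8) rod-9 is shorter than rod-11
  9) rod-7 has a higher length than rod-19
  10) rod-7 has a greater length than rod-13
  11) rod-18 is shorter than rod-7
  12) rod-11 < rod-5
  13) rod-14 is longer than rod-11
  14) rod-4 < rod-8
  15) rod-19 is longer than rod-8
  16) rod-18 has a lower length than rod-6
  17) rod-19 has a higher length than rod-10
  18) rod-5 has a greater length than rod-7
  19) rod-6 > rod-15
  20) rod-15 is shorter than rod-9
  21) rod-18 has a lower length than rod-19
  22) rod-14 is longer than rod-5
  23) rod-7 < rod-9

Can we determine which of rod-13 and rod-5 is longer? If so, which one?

rod-5

rod-13 < rod-7 and rod-7 < rod-9 give rod-13 < rod-9.
Then rod-9 < rod-11 extends the chain to rod-11.
Then rod-11 < rod-5 extends the chain to rod-5.
So rod-5 is longer.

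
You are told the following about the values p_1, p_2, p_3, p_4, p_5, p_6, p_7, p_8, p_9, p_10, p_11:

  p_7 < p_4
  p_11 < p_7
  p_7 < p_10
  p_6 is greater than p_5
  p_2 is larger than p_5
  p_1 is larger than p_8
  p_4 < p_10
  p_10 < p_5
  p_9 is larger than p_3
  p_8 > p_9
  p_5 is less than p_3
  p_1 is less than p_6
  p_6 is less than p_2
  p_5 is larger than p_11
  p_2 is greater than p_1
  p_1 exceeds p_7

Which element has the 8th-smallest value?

Piecing the relations together gives one ordering: p_11 < p_7 < p_4 < p_10 < p_5 < p_3 < p_9 < p_8 < p_1 < p_6 < p_2.
Counting 8 from the smallest end gives p_8.

p_8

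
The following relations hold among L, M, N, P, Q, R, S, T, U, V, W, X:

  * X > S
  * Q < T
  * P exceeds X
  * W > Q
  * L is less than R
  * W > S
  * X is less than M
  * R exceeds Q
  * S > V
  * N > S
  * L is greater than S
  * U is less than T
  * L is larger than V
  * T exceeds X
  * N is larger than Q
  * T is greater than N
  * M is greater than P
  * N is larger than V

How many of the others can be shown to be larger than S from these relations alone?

The elements the relations force above S are X, L, P, R, N, T, W, M — no chain reaches any other.
That is 8.

8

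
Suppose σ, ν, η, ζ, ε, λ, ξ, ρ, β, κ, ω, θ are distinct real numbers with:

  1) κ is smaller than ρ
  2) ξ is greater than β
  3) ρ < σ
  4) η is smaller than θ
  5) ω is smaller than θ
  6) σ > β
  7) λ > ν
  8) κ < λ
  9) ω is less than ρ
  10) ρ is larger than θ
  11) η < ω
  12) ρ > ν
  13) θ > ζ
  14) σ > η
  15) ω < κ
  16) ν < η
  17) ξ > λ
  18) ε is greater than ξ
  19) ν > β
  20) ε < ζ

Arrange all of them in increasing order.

β < ν < η < ω < κ < λ < ξ < ε < ζ < θ < ρ < σ

Each adjacent pair is fixed by a given relation: β < ν; ν < η; η < ω; ω < κ; κ < λ; λ < ξ; ξ < ε; ε < ζ; ζ < θ; θ < ρ; ρ < σ. Chaining them end to end gives the full order.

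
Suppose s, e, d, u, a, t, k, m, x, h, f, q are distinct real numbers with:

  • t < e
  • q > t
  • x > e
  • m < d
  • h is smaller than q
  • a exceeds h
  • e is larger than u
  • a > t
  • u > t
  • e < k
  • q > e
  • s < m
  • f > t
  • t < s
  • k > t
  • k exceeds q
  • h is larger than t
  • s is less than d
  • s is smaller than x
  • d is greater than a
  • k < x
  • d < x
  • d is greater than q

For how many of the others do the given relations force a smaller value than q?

From q the given relations immediately reach t, h, e.
From those, u — 4 in total.
Nothing else is reachable below q; 4 in all.

4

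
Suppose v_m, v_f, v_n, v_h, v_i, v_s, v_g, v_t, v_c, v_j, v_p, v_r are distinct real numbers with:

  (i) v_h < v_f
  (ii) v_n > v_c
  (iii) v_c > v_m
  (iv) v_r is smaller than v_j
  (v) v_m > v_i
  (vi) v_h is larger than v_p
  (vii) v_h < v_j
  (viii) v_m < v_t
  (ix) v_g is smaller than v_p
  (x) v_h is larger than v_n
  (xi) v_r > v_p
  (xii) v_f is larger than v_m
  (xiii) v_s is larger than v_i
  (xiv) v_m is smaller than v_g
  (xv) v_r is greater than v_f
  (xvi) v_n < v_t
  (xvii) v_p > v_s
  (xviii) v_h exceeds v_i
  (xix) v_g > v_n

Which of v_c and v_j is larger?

v_j

v_c < v_n and v_n < v_g give v_c < v_g.
Then v_g < v_p extends the chain to v_p.
With v_p < v_h: v_c < v_n < v_g < v_p < v_h.
Then v_h < v_f extends the chain to v_f.
With v_f < v_r: v_c < v_n < v_g < v_p < v_h < v_f < v_r.
With v_r < v_j: v_c < v_n < v_g < v_p < v_h < v_f < v_r < v_j.
So v_c < v_j; v_j is the larger of the two.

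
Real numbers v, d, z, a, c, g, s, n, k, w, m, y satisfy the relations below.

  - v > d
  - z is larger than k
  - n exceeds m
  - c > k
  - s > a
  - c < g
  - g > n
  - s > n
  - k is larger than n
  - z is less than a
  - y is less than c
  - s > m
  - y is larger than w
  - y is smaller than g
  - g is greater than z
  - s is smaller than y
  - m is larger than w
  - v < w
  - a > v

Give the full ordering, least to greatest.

d < v < w < m < n < k < z < a < s < y < c < g

The consecutive links are each given: d < v; v < w; w < m; m < n; n < k; k < z; z < a; a < s; s < y; y < c; c < g.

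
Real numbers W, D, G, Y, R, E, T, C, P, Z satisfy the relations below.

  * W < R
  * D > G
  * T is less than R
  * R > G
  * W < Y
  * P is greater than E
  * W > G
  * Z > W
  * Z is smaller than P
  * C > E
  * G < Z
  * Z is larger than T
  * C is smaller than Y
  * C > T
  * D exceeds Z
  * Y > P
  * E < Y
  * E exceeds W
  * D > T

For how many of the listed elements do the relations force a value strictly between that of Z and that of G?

The relations place G below Z. An element lies strictly between them when it is forced above G and also forced below Z.
Above G: {W, E, C, D, P, R, Y}. Below Z: {T, W}.
Intersection: {W} — 1.

1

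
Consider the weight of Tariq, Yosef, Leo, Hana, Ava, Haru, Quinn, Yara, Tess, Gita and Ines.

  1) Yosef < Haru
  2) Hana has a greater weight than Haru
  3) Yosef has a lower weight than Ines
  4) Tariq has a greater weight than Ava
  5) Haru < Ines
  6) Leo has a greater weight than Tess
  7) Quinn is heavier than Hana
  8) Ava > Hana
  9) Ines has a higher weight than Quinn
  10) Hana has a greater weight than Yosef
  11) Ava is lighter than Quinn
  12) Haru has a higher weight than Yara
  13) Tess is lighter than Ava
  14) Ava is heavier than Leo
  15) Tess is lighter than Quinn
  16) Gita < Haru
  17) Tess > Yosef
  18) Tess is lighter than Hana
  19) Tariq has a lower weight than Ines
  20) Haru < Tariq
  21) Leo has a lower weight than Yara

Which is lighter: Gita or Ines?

Gita < Haru and Haru < Hana give Gita < Hana.
Then Hana < Ava extends the chain to Ava.
Then Ava < Tariq extends the chain to Tariq.
With Tariq < Ines: Gita < Haru < Hana < Ava < Tariq < Ines.
So Gita < Ines; Gita is the lighter of the two.

Gita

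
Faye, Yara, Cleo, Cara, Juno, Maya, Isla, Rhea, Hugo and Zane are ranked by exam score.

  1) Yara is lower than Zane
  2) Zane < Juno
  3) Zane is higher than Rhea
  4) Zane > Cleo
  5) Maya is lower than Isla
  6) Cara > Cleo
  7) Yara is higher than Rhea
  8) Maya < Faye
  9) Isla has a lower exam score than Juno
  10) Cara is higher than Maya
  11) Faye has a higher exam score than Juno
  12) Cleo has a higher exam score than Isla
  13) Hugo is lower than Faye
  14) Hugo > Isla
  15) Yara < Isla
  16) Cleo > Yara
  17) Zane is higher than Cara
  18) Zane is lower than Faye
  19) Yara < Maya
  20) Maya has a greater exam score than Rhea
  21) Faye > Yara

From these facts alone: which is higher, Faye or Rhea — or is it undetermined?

Rhea < Yara and Yara < Maya give Rhea < Maya.
Then Maya < Isla extends the chain to Isla.
With Isla < Cleo: Rhea < Yara < Maya < Isla < Cleo.
Then Cleo < Cara extends the chain to Cara.
Then Cara < Zane extends the chain to Zane.
Then Zane < Juno extends the chain to Juno.
Then Juno < Faye extends the chain to Faye.
So Faye is higher.

Faye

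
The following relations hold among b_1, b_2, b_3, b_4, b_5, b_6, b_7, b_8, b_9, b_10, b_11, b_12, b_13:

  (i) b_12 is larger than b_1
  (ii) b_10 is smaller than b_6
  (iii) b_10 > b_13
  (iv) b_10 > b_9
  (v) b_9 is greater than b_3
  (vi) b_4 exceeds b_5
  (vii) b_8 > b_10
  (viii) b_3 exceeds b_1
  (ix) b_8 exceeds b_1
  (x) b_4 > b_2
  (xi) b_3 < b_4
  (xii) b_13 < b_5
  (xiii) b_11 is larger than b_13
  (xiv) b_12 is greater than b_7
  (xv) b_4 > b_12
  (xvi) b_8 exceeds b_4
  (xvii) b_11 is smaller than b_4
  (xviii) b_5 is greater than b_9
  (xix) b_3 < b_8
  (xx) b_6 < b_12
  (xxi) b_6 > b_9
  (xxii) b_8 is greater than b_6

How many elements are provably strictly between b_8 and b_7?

2

Chaining upward from b_7 reaches: b_12, b_4.
Chaining downward from b_8 reaches: b_1, b_3, b_13, b_9, b_5, b_10, b_2, b_11, b_6, b_12, b_4.
Strictly between b_7 and b_8 are those in both lists: b_12, b_4 — 2 elements.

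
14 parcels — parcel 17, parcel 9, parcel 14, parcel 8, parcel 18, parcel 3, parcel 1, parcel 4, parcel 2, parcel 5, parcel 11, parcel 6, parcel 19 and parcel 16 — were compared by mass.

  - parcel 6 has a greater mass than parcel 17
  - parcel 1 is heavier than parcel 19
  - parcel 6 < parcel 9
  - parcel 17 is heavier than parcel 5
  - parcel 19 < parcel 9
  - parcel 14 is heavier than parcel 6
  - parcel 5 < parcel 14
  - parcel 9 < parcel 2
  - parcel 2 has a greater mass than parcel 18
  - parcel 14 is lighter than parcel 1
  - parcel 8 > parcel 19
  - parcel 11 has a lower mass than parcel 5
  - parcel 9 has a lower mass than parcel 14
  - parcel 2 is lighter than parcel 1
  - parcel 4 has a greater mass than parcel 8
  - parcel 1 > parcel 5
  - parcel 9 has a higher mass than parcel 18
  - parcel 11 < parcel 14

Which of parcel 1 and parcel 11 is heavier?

parcel 11 < parcel 5 < parcel 17 < parcel 6 < parcel 9 < parcel 2 < parcel 1, by transitivity through parcel 5, parcel 17, parcel 6, parcel 9, parcel 2.
So parcel 11 < parcel 1; parcel 1 is the heavier of the two.

parcel 1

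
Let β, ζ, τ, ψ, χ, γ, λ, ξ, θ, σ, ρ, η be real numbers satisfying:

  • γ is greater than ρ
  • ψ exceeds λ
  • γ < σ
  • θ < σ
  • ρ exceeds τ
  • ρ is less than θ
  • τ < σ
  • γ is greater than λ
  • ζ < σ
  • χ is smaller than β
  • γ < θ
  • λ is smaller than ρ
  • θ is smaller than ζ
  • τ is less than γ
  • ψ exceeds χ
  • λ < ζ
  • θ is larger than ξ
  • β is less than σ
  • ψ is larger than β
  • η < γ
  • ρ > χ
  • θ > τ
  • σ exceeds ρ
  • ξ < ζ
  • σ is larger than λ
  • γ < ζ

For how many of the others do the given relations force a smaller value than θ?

Directly below θ: ξ, τ, ρ, γ.
One step further: λ, χ, η (7 so far).
No other element is forced below θ by the given relations, so the count is 7.

7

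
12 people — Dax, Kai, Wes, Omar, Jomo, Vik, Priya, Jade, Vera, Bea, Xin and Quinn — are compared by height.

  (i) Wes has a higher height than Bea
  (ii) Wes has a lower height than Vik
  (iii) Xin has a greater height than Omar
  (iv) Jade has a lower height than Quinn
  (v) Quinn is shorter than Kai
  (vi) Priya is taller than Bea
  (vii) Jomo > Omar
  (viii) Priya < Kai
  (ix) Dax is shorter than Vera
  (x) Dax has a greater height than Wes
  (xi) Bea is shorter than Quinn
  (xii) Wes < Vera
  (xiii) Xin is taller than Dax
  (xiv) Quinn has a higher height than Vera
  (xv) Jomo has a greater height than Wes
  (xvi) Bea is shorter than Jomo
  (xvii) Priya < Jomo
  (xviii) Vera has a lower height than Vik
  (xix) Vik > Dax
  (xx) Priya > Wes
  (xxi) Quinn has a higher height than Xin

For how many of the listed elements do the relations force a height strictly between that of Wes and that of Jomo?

1

Chaining upward from Wes reaches: Priya, Dax, Xin, Vera, Vik, Quinn, Kai.
Chaining downward from Jomo reaches: Bea, Omar, Priya.
Strictly between Wes and Jomo are those in both lists: Priya — 1 element.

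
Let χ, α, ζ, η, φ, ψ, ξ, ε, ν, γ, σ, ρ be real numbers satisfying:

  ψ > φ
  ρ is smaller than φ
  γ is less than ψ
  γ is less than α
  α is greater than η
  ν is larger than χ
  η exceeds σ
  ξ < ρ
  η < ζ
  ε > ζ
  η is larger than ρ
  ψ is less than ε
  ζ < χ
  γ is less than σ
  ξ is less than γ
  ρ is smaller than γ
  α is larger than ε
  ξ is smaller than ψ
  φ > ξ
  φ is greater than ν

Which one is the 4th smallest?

σ

Piecing the relations together gives one ordering: ξ < ρ < γ < σ < η < ζ < χ < ν < φ < ψ < ε < α.
The 4th smallest is σ.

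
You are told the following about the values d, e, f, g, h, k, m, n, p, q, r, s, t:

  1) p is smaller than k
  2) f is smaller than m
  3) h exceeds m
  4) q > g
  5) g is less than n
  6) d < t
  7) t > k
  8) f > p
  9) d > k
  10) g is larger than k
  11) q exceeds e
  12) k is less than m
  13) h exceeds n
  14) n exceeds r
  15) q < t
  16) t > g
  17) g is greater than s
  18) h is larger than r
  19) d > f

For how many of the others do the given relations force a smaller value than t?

8

The elements the relations force below t are p, k, s, e, f, g, d, q — no chain reaches any other.
That is 8.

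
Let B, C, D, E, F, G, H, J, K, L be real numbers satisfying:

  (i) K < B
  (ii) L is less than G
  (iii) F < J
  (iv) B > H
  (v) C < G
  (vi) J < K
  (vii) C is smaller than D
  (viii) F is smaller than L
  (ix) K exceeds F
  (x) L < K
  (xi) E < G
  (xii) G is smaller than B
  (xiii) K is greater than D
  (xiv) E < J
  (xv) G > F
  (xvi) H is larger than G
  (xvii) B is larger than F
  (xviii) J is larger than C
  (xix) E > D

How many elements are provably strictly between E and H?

The relations place E below H. An element lies strictly between them when it is forced above E and also forced below H.
Above E: {G, J, K, B}. Below H: {F, C, L, D, G}.
Intersection: {G} — 1.

1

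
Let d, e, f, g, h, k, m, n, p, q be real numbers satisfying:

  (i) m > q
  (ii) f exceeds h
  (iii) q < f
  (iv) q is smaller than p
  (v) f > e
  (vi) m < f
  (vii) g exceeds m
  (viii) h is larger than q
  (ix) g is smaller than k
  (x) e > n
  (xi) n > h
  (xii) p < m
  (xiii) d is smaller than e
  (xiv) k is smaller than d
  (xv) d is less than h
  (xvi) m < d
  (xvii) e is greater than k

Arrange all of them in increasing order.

q < p < m < g < k < d < h < n < e < f

Each adjacent pair is fixed by a given relation: q < p; p < m; m < g; g < k; k < d; d < h; h < n; n < e; e < f. Chaining them end to end gives the full order.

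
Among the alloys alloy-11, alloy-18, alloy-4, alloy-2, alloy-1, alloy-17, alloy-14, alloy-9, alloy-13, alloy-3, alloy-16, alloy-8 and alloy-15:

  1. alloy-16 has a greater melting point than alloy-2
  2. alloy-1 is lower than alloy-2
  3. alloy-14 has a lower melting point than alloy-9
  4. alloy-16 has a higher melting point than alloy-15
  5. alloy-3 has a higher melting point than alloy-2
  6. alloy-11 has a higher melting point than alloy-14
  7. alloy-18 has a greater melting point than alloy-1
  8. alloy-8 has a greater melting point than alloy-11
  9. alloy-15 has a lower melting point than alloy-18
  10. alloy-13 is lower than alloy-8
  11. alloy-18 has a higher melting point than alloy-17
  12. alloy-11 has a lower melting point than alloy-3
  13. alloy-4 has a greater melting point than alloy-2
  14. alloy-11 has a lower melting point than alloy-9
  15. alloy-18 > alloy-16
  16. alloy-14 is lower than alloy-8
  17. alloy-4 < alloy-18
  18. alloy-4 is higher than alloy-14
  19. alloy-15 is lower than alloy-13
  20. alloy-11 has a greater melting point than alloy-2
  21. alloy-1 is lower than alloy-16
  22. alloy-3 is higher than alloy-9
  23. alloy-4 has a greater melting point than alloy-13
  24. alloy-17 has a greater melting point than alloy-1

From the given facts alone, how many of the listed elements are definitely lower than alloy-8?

6

From alloy-8 the given relations immediately reach alloy-14, alloy-13, alloy-11.
From those, alloy-15, alloy-2 — 5 in total.
From those, alloy-1 — 6 in total.
No other element is forced below alloy-8 by the given relations, so the count is 6.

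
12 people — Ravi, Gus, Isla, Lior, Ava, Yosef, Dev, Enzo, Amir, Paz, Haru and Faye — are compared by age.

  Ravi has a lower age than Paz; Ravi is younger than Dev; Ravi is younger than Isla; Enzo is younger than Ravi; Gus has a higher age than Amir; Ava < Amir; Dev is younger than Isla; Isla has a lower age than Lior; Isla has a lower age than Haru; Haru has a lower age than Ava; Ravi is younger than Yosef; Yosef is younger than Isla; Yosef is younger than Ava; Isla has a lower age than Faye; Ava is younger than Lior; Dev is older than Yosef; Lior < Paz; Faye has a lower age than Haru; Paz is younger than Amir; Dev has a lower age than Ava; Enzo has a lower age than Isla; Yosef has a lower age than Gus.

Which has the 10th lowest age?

Paz

Piecing the relations together gives one ordering: Enzo < Ravi < Yosef < Dev < Isla < Faye < Haru < Ava < Lior < Paz < Amir < Gus.
Counting 10 from the smallest end gives Paz.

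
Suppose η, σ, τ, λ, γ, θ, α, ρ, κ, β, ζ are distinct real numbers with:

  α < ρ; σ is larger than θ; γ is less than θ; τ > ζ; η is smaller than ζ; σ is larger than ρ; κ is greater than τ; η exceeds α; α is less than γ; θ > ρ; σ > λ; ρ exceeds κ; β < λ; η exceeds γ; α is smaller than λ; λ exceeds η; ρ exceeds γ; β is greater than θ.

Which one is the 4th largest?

θ

Piecing the relations together gives one ordering: α < γ < η < ζ < τ < κ < ρ < θ < β < λ < σ.
Counting 4 from the largest end gives θ.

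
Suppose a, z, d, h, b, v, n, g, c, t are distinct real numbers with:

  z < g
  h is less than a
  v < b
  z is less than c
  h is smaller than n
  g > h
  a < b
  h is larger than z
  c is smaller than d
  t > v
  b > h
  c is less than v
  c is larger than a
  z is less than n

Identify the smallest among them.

z

h is not least since z < h; g is not least since h < g; a is not least since h < a; c is not least since z < c; d is not least since c < d; n is not least since z < n; v is not least since c < v; b is not least since a < b; t is not least since v < t.
Only z has nothing below it, so z is the smallest.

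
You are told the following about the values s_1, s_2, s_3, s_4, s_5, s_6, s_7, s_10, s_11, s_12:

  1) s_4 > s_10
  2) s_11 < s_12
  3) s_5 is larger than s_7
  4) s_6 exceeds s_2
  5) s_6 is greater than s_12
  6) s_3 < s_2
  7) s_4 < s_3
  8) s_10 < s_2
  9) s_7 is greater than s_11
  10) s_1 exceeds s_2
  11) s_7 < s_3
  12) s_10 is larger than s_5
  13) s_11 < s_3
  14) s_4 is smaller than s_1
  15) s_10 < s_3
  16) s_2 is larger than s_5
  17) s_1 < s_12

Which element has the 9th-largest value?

s_7

Piecing the relations together gives one ordering: s_11 < s_7 < s_5 < s_10 < s_4 < s_3 < s_2 < s_1 < s_12 < s_6.
Counting 9 from the largest end gives s_7.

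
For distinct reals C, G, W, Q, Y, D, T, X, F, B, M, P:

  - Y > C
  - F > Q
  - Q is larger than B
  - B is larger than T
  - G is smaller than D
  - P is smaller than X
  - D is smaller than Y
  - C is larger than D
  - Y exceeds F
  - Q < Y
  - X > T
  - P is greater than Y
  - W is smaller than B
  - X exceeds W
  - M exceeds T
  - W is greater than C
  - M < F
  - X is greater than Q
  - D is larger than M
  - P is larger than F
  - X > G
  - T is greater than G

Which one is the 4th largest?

Chaining the given pairs: G < T < M < D < C < W < B < Q < F < Y < P < X.
The 4th largest is F.

F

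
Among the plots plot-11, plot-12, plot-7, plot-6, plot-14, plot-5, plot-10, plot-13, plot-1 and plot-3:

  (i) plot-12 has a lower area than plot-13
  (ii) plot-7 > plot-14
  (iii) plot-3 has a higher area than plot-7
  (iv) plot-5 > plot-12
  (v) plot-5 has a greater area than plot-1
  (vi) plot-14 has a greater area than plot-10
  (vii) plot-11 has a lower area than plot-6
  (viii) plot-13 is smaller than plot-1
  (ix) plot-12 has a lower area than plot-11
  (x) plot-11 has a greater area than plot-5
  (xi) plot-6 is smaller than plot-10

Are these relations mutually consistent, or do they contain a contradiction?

Every relation is compatible with plot-12 < plot-13 < plot-1 < plot-5 < plot-11 < plot-6 < plot-10 < plot-14 < plot-7 < plot-3; the set is consistent.

consistent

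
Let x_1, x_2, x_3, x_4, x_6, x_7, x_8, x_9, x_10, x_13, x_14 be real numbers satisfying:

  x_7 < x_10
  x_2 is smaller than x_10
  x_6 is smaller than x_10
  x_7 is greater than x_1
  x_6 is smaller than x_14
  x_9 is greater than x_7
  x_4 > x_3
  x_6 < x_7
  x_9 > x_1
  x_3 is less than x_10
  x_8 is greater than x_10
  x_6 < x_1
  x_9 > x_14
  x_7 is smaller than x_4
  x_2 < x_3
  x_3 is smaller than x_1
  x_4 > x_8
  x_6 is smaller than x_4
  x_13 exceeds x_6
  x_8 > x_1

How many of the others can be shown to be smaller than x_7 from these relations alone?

Directly below x_7: x_6, x_1.
One step further: x_3 (3 so far).
One step further: x_2 (4 so far).
No other element is forced below x_7 by the given relations, so the count is 4.

4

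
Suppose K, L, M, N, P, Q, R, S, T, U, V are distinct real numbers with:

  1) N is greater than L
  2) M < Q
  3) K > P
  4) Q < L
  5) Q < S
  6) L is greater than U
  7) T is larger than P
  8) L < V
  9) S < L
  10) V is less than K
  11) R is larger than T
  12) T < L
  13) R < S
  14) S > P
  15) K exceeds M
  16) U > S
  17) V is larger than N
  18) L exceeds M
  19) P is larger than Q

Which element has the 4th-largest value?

Chaining the given pairs: M < Q < P < T < R < S < U < L < N < V < K.
The 4th largest is L.

L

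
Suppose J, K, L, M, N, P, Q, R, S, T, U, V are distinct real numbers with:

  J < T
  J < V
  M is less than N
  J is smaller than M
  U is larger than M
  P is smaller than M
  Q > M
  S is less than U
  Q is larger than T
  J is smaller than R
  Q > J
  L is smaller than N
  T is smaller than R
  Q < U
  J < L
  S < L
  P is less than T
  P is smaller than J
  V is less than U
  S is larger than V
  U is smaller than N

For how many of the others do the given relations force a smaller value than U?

7

Directly below U: M, Q, V, S.
One step further: P, J, T (7 so far).
No other element is forced below U by the given relations, so the count is 7.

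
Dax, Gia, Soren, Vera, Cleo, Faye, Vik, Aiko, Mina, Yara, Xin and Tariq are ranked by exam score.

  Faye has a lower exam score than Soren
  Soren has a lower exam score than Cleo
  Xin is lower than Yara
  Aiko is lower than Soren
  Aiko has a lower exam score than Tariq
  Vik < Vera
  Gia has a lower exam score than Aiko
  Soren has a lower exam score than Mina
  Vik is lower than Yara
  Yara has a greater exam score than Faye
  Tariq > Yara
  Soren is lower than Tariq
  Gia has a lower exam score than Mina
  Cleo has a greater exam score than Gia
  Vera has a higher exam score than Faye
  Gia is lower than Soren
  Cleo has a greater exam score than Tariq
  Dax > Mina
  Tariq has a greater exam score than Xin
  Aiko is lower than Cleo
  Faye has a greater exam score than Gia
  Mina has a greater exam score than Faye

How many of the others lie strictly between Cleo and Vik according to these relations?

2

The relations place Vik below Cleo. An element lies strictly between them when it is forced above Vik and also forced below Cleo.
Above Vik: {Yara, Vera, Tariq}. Below Cleo: {Gia, Faye, Xin, Yara, Aiko, Soren, Tariq}.
Intersection: {Yara, Tariq} — 2.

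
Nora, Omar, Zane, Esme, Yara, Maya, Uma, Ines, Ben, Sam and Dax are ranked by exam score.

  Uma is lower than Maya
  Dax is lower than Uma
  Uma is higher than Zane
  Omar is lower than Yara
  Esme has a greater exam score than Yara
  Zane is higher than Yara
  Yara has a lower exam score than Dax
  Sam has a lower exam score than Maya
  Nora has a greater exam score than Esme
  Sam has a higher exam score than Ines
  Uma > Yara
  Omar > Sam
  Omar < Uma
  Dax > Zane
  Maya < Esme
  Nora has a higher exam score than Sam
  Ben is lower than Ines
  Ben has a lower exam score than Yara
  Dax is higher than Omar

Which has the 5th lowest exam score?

The consecutive relations fix a unique order: Ben < Ines < Sam < Omar < Yara < Zane < Dax < Uma < Maya < Esme < Nora.
Counting 5 from the smallest end gives Yara.

Yara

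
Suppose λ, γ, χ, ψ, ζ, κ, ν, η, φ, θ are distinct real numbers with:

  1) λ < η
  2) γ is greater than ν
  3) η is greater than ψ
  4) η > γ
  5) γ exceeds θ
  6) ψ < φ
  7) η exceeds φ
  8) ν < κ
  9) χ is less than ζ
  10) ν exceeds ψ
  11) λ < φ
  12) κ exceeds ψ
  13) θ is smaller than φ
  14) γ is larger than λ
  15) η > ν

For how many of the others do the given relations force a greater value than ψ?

5

From ψ the given relations immediately reach ν, φ, η, κ.
From those, γ — 5 in total.
Nothing else is reachable above ψ; 5 in all.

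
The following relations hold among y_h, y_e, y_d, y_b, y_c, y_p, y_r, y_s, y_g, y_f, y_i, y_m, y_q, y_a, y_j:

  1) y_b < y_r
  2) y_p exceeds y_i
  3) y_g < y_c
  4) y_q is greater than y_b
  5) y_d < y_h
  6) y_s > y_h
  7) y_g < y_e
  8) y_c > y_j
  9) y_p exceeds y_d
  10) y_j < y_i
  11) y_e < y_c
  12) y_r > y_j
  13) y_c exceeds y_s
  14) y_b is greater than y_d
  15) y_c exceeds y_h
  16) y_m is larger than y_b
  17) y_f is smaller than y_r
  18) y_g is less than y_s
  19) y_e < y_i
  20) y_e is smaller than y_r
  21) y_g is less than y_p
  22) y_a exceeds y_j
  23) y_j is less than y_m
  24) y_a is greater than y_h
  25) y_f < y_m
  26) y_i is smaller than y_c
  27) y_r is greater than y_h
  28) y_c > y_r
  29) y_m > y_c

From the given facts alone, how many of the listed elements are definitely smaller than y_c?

10

The elements the relations force below y_c are y_d, y_f, y_g, y_e, y_j, y_h, y_b, y_i, y_s, y_r — no chain reaches any other.
That is 10.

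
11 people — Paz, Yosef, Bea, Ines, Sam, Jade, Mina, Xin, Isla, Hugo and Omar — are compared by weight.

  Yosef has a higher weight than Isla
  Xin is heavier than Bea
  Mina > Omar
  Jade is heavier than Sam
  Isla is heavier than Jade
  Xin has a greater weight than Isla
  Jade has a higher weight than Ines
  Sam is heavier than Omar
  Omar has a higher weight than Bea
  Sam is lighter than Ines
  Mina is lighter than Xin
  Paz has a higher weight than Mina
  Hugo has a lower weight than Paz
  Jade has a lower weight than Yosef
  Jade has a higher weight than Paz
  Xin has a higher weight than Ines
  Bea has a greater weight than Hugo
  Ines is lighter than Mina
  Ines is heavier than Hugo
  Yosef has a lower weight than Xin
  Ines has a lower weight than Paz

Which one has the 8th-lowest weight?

Chaining the given pairs: Hugo < Bea < Omar < Sam < Ines < Mina < Paz < Jade < Isla < Yosef < Xin.
Counting 8 from the smallest end gives Jade.

Jade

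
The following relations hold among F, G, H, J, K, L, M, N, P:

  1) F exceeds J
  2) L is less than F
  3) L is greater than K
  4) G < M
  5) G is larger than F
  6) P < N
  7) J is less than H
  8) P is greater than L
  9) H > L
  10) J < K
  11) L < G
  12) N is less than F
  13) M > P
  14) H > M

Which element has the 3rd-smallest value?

Chaining the given pairs: J < K < L < P < N < F < G < M < H.
Counting 3 from the smallest end gives L.

L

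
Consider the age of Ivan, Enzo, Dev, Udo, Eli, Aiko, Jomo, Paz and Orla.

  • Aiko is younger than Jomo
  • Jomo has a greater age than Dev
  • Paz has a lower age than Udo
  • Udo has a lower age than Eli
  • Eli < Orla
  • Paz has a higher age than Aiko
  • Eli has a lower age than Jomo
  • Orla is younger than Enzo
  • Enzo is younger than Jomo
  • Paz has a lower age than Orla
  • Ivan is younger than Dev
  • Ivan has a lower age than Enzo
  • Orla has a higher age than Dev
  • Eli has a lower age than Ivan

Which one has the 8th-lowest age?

The consecutive relations fix a unique order: Aiko < Paz < Udo < Eli < Ivan < Dev < Orla < Enzo < Jomo.
Counting 8 from the smallest end gives Enzo.

Enzo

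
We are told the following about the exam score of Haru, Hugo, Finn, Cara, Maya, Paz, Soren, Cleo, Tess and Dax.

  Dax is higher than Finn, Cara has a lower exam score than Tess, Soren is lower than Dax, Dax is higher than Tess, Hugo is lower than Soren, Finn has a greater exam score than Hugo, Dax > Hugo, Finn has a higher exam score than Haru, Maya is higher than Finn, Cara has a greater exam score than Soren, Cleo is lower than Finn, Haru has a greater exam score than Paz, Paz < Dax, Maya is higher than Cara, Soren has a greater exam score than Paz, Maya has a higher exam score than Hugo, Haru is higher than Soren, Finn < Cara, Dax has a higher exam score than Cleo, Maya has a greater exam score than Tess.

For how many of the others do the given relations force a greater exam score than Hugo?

The elements the relations force above Hugo are Soren, Haru, Finn, Cara, Tess, Dax, Maya — no chain reaches any other.
That is 7.

7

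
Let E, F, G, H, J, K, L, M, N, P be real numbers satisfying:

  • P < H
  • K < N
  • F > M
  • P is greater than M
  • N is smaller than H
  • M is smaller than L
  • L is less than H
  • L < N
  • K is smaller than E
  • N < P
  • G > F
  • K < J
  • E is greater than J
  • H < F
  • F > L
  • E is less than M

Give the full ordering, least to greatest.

Nothing is placed below K, so it is least; from there K < J; J < E; E < M; M < L; L < N; N < P; P < H; H < F; F < G, each given directly.

K < J < E < M < L < N < P < H < F < G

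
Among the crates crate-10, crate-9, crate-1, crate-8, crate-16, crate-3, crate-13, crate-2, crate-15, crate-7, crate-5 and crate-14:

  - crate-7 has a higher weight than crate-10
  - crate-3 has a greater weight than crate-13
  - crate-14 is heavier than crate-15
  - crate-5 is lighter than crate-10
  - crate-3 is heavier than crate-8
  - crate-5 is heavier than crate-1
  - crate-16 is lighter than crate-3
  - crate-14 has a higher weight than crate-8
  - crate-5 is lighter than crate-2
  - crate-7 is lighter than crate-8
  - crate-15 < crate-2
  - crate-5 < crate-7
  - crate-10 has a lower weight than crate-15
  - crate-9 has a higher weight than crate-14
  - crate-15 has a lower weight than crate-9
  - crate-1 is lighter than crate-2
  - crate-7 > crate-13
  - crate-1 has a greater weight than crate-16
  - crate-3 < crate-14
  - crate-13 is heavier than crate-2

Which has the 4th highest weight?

Piecing the relations together gives one ordering: crate-16 < crate-1 < crate-5 < crate-10 < crate-15 < crate-2 < crate-13 < crate-7 < crate-8 < crate-3 < crate-14 < crate-9.
The 4th largest is crate-8.

crate-8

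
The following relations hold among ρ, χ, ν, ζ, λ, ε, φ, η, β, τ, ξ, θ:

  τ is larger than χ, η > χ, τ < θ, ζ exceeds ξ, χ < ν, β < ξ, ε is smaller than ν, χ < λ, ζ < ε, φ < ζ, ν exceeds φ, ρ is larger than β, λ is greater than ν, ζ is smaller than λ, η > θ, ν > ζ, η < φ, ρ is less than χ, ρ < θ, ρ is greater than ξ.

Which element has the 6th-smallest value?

θ

The consecutive relations fix a unique order: β < ξ < ρ < χ < τ < θ < η < φ < ζ < ε < ν < λ.
Counting 6 from the smallest end gives θ.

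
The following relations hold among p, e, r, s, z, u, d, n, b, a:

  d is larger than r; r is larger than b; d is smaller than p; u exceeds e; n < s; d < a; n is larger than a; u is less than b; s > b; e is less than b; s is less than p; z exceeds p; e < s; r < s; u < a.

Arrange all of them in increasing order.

e < u < b < r < d < a < n < s < p < z

The consecutive links are each given: e < u; u < b; b < r; r < d; d < a; a < n; n < s; s < p; p < z.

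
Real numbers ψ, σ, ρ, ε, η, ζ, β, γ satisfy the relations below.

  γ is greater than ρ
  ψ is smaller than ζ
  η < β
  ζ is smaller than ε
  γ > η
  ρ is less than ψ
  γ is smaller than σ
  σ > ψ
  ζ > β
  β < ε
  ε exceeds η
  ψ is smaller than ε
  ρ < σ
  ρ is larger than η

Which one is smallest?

η

Chaining upward from η: directly above it, ρ, γ, β, ε; then ψ, ζ, σ.
That covers every other element, and nothing is given below η, so η is the smallest.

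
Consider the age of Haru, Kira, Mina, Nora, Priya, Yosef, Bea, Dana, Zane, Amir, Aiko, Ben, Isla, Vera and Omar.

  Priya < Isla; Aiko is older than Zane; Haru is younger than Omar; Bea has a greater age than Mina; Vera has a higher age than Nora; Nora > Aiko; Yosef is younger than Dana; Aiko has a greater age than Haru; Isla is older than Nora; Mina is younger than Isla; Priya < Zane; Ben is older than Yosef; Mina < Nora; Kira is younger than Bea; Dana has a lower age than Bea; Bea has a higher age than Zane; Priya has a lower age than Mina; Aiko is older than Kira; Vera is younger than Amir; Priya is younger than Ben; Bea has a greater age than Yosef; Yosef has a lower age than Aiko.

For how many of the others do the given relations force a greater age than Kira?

Directly above Kira: Aiko, Bea.
One step further: Nora (3 so far).
One step further: Vera, Isla (5 so far).
One step further: Amir (6 so far).
Nothing else is reachable above Kira; 6 in all.

6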